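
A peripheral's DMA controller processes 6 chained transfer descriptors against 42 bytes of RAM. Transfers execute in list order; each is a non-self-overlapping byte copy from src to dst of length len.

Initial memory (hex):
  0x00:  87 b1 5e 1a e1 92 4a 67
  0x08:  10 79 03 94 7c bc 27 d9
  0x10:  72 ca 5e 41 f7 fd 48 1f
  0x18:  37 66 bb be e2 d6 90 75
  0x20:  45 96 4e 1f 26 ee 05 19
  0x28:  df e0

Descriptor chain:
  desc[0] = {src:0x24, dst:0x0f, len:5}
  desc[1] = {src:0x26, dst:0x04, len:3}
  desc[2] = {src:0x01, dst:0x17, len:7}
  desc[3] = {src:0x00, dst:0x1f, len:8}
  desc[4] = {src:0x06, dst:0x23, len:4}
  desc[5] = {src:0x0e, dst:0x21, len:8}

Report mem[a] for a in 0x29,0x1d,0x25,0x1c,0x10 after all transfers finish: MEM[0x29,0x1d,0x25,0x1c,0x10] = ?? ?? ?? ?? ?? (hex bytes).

MEM[0x29,0x1d,0x25,0x1c,0x10] = e0 67 19 df ee

D0: mem[0x0f..0x13] <- [26 ee 05 19 df]
D1: mem[0x04..0x06] <- [05 19 df]
D2: mem[0x17..0x1d] <- [b1 5e 1a 05 19 df 67]
D3: mem[0x1f..0x26] <- [87 b1 5e 1a 05 19 df 67]
D4: mem[0x23..0x26] <- [df 67 10 79]
D5: mem[0x21..0x28] <- [27 26 ee 05 19 df f7 fd]
query mem[0x29]=0xe0, mem[0x1d]=0x67, mem[0x25]=0x19, mem[0x1c]=0xdf, mem[0x10]=0xee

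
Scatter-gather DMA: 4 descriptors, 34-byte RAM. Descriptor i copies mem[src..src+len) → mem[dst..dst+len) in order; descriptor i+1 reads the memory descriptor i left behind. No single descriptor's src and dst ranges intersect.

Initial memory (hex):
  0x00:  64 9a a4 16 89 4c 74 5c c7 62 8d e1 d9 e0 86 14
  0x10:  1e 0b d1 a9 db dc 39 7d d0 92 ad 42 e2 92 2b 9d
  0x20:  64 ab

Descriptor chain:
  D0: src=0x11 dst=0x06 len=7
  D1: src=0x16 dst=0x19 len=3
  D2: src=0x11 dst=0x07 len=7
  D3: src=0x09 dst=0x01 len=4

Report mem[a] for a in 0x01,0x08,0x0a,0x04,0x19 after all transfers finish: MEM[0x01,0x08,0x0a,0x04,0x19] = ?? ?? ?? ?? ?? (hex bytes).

MEM[0x01,0x08,0x0a,0x04,0x19] = a9 d1 db 39 39

[0] 0x11->0x06 len=7 : 0b d1 a9 db dc 39 7d
[1] 0x16->0x19 len=3 : 39 7d d0
[2] 0x11->0x07 len=7 : 0b d1 a9 db dc 39 7d
[3] 0x09->0x01 len=4 : a9 db dc 39
query mem[0x01]=0xa9, mem[0x08]=0xd1, mem[0x0a]=0xdb, mem[0x04]=0x39, mem[0x19]=0x39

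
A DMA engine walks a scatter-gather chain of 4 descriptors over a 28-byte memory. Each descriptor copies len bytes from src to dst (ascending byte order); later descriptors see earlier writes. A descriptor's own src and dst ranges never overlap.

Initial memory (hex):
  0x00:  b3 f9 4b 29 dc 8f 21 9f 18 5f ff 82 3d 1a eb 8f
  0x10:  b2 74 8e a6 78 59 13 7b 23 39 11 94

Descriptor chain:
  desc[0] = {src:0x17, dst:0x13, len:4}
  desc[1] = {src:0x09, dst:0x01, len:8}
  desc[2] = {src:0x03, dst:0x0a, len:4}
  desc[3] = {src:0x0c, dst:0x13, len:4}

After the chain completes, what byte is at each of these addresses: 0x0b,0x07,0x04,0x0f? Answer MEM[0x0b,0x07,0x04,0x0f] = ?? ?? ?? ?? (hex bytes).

D0: mem[0x13..0x16] <- [7b 23 39 11]
D1: mem[0x01..0x08] <- [5f ff 82 3d 1a eb 8f b2]
D2: mem[0x0a..0x0d] <- [82 3d 1a eb]
D3: mem[0x13..0x16] <- [1a eb eb 8f]
query mem[0x0b]=0x3d, mem[0x07]=0x8f, mem[0x04]=0x3d, mem[0x0f]=0x8f

MEM[0x0b,0x07,0x04,0x0f] = 3d 8f 3d 8f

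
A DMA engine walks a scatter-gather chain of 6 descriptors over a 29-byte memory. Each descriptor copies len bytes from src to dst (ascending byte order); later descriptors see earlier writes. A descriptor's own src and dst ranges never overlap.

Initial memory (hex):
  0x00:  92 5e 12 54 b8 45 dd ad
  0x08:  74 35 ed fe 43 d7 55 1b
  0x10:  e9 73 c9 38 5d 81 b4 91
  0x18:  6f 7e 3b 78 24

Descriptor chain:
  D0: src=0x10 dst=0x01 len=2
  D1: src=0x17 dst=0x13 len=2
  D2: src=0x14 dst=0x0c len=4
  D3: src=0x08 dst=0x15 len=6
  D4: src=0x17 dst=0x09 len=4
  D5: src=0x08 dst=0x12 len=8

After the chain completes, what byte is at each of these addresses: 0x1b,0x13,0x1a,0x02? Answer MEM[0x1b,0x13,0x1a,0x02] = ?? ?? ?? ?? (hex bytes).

#0 dst[0x01+2] := {0xe9,0x73}
#1 dst[0x13+2] := {0x91,0x6f}
#2 dst[0x0c+4] := {0x6f,0x81,0xb4,0x91}
#3 dst[0x15+6] := {0x74,0x35,0xed,0xfe,0x6f,0x81}
#4 dst[0x09+4] := {0xed,0xfe,0x6f,0x81}
#5 dst[0x12+8] := {0x74,0xed,0xfe,0x6f,0x81,0x81,0xb4,0x91}
query mem[0x1b]=0x78, mem[0x13]=0xed, mem[0x1a]=0x81, mem[0x02]=0x73

MEM[0x1b,0x13,0x1a,0x02] = 78 ed 81 73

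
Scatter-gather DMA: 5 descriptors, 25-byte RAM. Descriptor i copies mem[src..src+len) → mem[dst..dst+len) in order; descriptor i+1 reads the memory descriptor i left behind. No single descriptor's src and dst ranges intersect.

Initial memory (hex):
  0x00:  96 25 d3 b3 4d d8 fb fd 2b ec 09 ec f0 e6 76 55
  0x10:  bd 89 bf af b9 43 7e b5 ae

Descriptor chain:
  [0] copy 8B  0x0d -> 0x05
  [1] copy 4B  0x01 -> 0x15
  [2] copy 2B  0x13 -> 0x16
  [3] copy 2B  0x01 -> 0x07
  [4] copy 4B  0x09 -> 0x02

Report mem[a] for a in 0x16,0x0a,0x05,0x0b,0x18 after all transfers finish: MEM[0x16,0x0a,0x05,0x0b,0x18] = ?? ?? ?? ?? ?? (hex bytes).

MEM[0x16,0x0a,0x05,0x0b,0x18] = af bf b9 af 4d

  after D0: wrote 8B at 0x05 = e67655bd89bfafb9
  after D1: wrote 4B at 0x15 = 25d3b34d
  after D2: wrote 2B at 0x16 = afb9
  after D3: wrote 2B at 0x07 = 25d3
  after D4: wrote 4B at 0x02 = 89bfafb9
query mem[0x16]=0xaf, mem[0x0a]=0xbf, mem[0x05]=0xb9, mem[0x0b]=0xaf, mem[0x18]=0x4d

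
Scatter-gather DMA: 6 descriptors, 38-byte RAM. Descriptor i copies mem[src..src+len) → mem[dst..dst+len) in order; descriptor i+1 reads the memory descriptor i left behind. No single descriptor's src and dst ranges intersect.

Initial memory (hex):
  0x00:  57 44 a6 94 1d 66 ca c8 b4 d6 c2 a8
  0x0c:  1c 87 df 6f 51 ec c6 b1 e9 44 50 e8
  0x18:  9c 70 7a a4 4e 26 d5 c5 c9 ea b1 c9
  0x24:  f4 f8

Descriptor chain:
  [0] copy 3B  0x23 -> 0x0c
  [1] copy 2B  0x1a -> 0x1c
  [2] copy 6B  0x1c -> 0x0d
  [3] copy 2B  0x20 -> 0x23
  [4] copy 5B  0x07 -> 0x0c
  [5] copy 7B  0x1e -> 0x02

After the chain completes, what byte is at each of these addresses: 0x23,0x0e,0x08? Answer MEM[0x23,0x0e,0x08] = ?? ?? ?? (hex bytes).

MEM[0x23,0x0e,0x08] = c9 d6 ea

D0: mem[0x0c..0x0e] <- [c9 f4 f8]
D1: mem[0x1c..0x1d] <- [7a a4]
D2: mem[0x0d..0x12] <- [7a a4 d5 c5 c9 ea]
D3: mem[0x23..0x24] <- [c9 ea]
D4: mem[0x0c..0x10] <- [c8 b4 d6 c2 a8]
D5: mem[0x02..0x08] <- [d5 c5 c9 ea b1 c9 ea]
query mem[0x23]=0xc9, mem[0x0e]=0xd6, mem[0x08]=0xea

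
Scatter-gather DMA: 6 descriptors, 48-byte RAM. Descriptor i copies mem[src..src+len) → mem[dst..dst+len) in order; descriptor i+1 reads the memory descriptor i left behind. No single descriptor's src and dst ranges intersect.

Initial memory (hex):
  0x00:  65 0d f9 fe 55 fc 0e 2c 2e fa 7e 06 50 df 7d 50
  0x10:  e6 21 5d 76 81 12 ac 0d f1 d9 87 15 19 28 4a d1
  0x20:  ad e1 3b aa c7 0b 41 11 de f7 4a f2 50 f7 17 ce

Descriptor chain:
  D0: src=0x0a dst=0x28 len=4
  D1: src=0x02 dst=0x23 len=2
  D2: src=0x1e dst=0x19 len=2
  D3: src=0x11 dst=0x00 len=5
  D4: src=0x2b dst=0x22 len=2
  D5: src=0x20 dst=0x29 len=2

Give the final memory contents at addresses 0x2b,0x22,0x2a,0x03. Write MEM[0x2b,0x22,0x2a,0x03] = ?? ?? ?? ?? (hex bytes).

MEM[0x2b,0x22,0x2a,0x03] = df df e1 81

D0: mem[0x28..0x2b] <- [7e 06 50 df]
D1: mem[0x23..0x24] <- [f9 fe]
D2: mem[0x19..0x1a] <- [4a d1]
D3: mem[0x00..0x04] <- [21 5d 76 81 12]
D4: mem[0x22..0x23] <- [df 50]
D5: mem[0x29..0x2a] <- [ad e1]
query mem[0x2b]=0xdf, mem[0x22]=0xdf, mem[0x2a]=0xe1, mem[0x03]=0x81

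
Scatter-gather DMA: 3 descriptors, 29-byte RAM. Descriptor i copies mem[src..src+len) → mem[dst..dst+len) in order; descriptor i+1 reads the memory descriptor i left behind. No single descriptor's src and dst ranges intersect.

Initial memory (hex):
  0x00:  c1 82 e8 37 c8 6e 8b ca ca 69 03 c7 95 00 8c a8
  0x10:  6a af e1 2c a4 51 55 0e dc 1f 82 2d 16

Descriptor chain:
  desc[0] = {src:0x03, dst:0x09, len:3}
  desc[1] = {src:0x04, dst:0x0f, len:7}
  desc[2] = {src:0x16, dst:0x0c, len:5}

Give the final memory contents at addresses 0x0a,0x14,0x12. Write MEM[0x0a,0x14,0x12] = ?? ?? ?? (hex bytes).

MEM[0x0a,0x14,0x12] = c8 37 ca

D0: mem[0x09..0x0b] <- [37 c8 6e]
D1: mem[0x0f..0x15] <- [c8 6e 8b ca ca 37 c8]
D2: mem[0x0c..0x10] <- [55 0e dc 1f 82]
query mem[0x0a]=0xc8, mem[0x14]=0x37, mem[0x12]=0xca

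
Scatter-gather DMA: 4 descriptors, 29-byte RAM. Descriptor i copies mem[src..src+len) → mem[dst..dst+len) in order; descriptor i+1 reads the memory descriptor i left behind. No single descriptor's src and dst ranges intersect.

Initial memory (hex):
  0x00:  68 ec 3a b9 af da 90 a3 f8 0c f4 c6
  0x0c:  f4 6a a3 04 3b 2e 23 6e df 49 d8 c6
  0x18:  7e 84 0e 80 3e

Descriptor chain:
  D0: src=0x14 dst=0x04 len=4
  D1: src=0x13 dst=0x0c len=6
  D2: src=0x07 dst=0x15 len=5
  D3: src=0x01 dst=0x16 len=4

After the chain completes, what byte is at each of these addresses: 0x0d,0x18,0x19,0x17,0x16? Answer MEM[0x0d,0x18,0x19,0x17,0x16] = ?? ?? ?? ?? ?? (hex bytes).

D0: mem[0x04..0x07] <- [df 49 d8 c6]
D1: mem[0x0c..0x11] <- [6e df 49 d8 c6 7e]
D2: mem[0x15..0x19] <- [c6 f8 0c f4 c6]
D3: mem[0x16..0x19] <- [ec 3a b9 df]
query mem[0x0d]=0xdf, mem[0x18]=0xb9, mem[0x19]=0xdf, mem[0x17]=0x3a, mem[0x16]=0xec

MEM[0x0d,0x18,0x19,0x17,0x16] = df b9 df 3a ec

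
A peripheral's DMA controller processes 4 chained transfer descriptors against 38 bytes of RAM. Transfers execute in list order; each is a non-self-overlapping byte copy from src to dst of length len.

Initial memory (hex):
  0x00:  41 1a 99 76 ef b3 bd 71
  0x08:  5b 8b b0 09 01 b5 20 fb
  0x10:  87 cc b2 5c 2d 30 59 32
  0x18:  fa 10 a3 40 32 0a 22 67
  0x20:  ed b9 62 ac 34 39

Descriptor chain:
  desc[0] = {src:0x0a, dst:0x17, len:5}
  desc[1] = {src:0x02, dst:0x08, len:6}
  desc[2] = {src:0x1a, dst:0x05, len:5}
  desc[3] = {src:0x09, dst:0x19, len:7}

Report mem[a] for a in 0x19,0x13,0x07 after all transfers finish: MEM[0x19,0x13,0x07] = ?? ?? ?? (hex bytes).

#0 dst[0x17+5] := {0xb0,0x09,0x01,0xb5,0x20}
#1 dst[0x08+6] := {0x99,0x76,0xef,0xb3,0xbd,0x71}
#2 dst[0x05+5] := {0xb5,0x20,0x32,0x0a,0x22}
#3 dst[0x19+7] := {0x22,0xef,0xb3,0xbd,0x71,0x20,0xfb}
query mem[0x19]=0x22, mem[0x13]=0x5c, mem[0x07]=0x32

MEM[0x19,0x13,0x07] = 22 5c 32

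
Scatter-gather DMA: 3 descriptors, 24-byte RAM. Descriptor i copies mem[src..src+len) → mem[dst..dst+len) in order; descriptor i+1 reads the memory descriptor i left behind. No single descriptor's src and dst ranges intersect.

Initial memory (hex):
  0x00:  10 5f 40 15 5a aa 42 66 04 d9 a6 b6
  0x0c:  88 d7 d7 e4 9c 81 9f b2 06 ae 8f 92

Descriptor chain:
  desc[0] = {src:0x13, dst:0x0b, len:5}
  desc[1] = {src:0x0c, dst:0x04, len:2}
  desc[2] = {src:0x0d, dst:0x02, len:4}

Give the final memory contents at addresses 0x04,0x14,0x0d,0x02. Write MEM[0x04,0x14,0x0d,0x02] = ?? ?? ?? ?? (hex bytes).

[0] 0x13->0x0b len=5 : b2 06 ae 8f 92
[1] 0x0c->0x04 len=2 : 06 ae
[2] 0x0d->0x02 len=4 : ae 8f 92 9c
query mem[0x04]=0x92, mem[0x14]=0x06, mem[0x0d]=0xae, mem[0x02]=0xae

MEM[0x04,0x14,0x0d,0x02] = 92 06 ae ae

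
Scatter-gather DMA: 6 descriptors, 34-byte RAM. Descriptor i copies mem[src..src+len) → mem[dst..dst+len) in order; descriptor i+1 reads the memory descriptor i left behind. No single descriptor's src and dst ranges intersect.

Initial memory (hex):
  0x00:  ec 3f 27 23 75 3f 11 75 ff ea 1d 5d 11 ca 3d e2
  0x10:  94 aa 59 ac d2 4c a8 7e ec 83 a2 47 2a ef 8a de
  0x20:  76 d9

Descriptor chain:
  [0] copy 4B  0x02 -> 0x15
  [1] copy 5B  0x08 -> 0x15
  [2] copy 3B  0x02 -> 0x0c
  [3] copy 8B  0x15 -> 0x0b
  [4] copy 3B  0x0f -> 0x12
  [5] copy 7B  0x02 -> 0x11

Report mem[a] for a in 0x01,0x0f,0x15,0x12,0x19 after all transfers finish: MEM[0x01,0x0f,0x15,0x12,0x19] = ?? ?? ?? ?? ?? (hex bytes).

MEM[0x01,0x0f,0x15,0x12,0x19] = 3f 11 11 23 11

D0: mem[0x15..0x18] <- [27 23 75 3f]
D1: mem[0x15..0x19] <- [ff ea 1d 5d 11]
D2: mem[0x0c..0x0e] <- [27 23 75]
D3: mem[0x0b..0x12] <- [ff ea 1d 5d 11 a2 47 2a]
D4: mem[0x12..0x14] <- [11 a2 47]
D5: mem[0x11..0x17] <- [27 23 75 3f 11 75 ff]
query mem[0x01]=0x3f, mem[0x0f]=0x11, mem[0x15]=0x11, mem[0x12]=0x23, mem[0x19]=0x11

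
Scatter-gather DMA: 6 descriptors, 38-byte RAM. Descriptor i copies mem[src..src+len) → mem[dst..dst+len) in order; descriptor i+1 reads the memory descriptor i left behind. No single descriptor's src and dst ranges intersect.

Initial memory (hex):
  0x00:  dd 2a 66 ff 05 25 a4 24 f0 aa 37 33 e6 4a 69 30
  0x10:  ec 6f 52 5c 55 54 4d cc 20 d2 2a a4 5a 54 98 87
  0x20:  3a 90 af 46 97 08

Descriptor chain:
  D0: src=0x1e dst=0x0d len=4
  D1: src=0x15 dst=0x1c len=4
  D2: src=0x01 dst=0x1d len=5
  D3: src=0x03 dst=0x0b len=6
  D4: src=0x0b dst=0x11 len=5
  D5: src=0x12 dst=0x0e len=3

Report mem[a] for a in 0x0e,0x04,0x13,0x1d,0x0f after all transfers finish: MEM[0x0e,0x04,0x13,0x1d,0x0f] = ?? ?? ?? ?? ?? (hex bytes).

MEM[0x0e,0x04,0x13,0x1d,0x0f] = 05 05 25 2a 25

  after D0: wrote 4B at 0x0d = 98873a90
  after D1: wrote 4B at 0x1c = 544dcc20
  after D2: wrote 5B at 0x1d = 2a66ff0525
  after D3: wrote 6B at 0x0b = ff0525a424f0
  after D4: wrote 5B at 0x11 = ff0525a424
  after D5: wrote 3B at 0x0e = 0525a4
query mem[0x0e]=0x05, mem[0x04]=0x05, mem[0x13]=0x25, mem[0x1d]=0x2a, mem[0x0f]=0x25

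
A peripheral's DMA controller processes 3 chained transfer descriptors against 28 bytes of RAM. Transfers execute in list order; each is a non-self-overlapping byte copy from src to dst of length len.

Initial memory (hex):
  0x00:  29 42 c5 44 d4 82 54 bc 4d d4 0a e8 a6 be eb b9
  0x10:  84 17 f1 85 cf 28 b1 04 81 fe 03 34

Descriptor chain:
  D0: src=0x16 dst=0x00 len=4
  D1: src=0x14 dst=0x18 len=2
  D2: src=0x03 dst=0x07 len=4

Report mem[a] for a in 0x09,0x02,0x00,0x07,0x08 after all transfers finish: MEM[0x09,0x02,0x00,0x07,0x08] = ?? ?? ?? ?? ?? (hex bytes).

MEM[0x09,0x02,0x00,0x07,0x08] = 82 81 b1 fe d4

D0: mem[0x00..0x03] <- [b1 04 81 fe]
D1: mem[0x18..0x19] <- [cf 28]
D2: mem[0x07..0x0a] <- [fe d4 82 54]
query mem[0x09]=0x82, mem[0x02]=0x81, mem[0x00]=0xb1, mem[0x07]=0xfe, mem[0x08]=0xd4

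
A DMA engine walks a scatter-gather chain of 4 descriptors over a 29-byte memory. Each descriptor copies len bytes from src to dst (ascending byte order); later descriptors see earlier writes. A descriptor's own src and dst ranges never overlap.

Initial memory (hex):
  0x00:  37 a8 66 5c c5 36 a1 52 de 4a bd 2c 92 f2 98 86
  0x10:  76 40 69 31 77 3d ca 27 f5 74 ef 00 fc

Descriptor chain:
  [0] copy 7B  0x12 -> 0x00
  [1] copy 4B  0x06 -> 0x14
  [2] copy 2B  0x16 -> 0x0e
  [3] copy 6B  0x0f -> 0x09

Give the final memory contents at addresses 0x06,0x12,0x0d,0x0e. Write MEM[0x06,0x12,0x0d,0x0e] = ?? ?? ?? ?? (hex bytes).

  after D0: wrote 7B at 0x00 = 6931773dca27f5
  after D1: wrote 4B at 0x14 = f552de4a
  after D2: wrote 2B at 0x0e = de4a
  after D3: wrote 6B at 0x09 = 4a76406931f5
query mem[0x06]=0xf5, mem[0x12]=0x69, mem[0x0d]=0x31, mem[0x0e]=0xf5

MEM[0x06,0x12,0x0d,0x0e] = f5 69 31 f5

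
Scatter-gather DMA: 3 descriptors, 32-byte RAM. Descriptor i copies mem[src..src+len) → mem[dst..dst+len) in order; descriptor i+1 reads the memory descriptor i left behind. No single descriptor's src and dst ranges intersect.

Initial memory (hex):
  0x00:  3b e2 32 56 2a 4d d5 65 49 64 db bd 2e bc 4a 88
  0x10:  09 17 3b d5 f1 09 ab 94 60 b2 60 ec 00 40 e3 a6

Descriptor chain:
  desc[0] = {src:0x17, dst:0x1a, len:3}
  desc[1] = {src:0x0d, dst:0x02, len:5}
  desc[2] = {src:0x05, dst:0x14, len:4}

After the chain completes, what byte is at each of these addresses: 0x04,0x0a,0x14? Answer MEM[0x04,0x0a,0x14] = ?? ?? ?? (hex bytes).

D0: mem[0x1a..0x1c] <- [94 60 b2]
D1: mem[0x02..0x06] <- [bc 4a 88 09 17]
D2: mem[0x14..0x17] <- [09 17 65 49]
query mem[0x04]=0x88, mem[0x0a]=0xdb, mem[0x14]=0x09

MEM[0x04,0x0a,0x14] = 88 db 09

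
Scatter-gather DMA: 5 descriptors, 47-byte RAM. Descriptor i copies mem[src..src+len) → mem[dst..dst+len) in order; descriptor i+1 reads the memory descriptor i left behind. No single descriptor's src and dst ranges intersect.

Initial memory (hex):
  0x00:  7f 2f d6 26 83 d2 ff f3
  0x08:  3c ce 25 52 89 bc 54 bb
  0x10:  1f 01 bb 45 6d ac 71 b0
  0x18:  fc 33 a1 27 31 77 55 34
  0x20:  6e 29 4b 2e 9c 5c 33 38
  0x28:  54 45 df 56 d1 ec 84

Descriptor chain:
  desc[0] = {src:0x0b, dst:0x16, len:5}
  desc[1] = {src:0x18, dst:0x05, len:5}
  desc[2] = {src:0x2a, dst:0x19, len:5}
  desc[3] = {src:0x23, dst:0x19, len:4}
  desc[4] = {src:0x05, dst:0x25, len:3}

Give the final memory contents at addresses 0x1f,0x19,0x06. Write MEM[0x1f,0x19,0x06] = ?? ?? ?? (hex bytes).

D0: mem[0x16..0x1a] <- [52 89 bc 54 bb]
D1: mem[0x05..0x09] <- [bc 54 bb 27 31]
D2: mem[0x19..0x1d] <- [df 56 d1 ec 84]
D3: mem[0x19..0x1c] <- [2e 9c 5c 33]
D4: mem[0x25..0x27] <- [bc 54 bb]
query mem[0x1f]=0x34, mem[0x19]=0x2e, mem[0x06]=0x54

MEM[0x1f,0x19,0x06] = 34 2e 54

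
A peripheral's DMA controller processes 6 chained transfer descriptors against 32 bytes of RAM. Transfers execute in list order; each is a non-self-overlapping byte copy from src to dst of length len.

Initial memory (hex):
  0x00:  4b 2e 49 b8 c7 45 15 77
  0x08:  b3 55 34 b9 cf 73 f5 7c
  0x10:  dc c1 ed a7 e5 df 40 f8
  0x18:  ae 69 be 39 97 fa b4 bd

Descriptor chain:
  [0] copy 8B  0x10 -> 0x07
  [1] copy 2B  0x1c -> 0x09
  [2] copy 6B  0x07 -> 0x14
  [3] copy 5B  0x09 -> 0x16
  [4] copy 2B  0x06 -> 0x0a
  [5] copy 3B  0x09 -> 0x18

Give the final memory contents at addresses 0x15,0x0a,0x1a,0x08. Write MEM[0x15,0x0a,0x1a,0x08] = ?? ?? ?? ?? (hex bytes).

D0: mem[0x07..0x0e] <- [dc c1 ed a7 e5 df 40 f8]
D1: mem[0x09..0x0a] <- [97 fa]
D2: mem[0x14..0x19] <- [dc c1 97 fa e5 df]
D3: mem[0x16..0x1a] <- [97 fa e5 df 40]
D4: mem[0x0a..0x0b] <- [15 dc]
D5: mem[0x18..0x1a] <- [97 15 dc]
query mem[0x15]=0xc1, mem[0x0a]=0x15, mem[0x1a]=0xdc, mem[0x08]=0xc1

MEM[0x15,0x0a,0x1a,0x08] = c1 15 dc c1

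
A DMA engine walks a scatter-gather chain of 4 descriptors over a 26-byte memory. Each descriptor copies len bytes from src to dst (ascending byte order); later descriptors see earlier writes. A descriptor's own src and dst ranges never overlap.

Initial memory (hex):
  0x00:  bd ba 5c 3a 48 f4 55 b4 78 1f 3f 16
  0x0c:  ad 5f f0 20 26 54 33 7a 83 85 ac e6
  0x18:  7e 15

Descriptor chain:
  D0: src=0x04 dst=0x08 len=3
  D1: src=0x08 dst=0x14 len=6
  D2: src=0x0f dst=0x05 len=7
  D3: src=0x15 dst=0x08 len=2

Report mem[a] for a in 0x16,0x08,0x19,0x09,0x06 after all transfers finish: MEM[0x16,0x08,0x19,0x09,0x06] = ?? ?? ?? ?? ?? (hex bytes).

D0: mem[0x08..0x0a] <- [48 f4 55]
D1: mem[0x14..0x19] <- [48 f4 55 16 ad 5f]
D2: mem[0x05..0x0b] <- [20 26 54 33 7a 48 f4]
D3: mem[0x08..0x09] <- [f4 55]
query mem[0x16]=0x55, mem[0x08]=0xf4, mem[0x19]=0x5f, mem[0x09]=0x55, mem[0x06]=0x26

MEM[0x16,0x08,0x19,0x09,0x06] = 55 f4 5f 55 26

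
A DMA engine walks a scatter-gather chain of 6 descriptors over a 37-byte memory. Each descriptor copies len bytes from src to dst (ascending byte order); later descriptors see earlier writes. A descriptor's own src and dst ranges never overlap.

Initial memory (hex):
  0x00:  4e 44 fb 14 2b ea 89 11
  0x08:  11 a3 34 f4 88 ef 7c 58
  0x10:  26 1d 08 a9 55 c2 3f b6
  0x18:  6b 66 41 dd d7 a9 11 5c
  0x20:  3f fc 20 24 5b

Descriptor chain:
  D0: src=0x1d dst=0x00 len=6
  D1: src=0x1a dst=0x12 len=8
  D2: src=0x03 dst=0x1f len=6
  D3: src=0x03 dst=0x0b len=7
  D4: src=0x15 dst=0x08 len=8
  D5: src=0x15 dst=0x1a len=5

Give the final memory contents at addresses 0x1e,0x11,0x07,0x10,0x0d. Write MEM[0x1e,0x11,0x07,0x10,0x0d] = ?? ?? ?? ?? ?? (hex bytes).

D0: mem[0x00..0x05] <- [a9 11 5c 3f fc 20]
D1: mem[0x12..0x19] <- [41 dd d7 a9 11 5c 3f fc]
D2: mem[0x1f..0x24] <- [3f fc 20 89 11 11]
D3: mem[0x0b..0x11] <- [3f fc 20 89 11 11 a3]
D4: mem[0x08..0x0f] <- [a9 11 5c 3f fc 41 dd d7]
D5: mem[0x1a..0x1e] <- [a9 11 5c 3f fc]
query mem[0x1e]=0xfc, mem[0x11]=0xa3, mem[0x07]=0x11, mem[0x10]=0x11, mem[0x0d]=0x41

MEM[0x1e,0x11,0x07,0x10,0x0d] = fc a3 11 11 41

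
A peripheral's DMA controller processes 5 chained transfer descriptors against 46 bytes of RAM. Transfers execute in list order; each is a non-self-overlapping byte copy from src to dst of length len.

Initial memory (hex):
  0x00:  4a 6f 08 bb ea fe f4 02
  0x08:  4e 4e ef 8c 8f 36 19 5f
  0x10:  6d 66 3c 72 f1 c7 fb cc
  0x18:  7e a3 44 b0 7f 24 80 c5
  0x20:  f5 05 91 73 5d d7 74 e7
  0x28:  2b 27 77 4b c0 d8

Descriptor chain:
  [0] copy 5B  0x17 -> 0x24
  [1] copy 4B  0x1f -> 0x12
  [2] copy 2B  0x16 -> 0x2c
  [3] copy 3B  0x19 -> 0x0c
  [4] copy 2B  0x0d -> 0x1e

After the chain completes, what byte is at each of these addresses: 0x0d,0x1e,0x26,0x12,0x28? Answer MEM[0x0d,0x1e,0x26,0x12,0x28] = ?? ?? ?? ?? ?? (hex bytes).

  after D0: wrote 5B at 0x24 = cc7ea344b0
  after D1: wrote 4B at 0x12 = c5f50591
  after D2: wrote 2B at 0x2c = fbcc
  after D3: wrote 3B at 0x0c = a344b0
  after D4: wrote 2B at 0x1e = 44b0
query mem[0x0d]=0x44, mem[0x1e]=0x44, mem[0x26]=0xa3, mem[0x12]=0xc5, mem[0x28]=0xb0

MEM[0x0d,0x1e,0x26,0x12,0x28] = 44 44 a3 c5 b0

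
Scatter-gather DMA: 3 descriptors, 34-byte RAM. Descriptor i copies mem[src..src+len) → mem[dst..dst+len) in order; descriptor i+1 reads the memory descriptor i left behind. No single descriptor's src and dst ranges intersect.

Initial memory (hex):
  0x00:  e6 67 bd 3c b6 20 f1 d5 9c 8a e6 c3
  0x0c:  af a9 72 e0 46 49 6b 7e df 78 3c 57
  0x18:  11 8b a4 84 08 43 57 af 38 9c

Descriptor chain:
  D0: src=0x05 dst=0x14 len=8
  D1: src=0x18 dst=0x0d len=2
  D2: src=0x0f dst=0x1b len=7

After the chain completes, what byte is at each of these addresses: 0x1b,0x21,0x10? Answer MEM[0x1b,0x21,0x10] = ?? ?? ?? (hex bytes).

MEM[0x1b,0x21,0x10] = e0 f1 46

[0] 0x05->0x14 len=8 : 20 f1 d5 9c 8a e6 c3 af
[1] 0x18->0x0d len=2 : 8a e6
[2] 0x0f->0x1b len=7 : e0 46 49 6b 7e 20 f1
query mem[0x1b]=0xe0, mem[0x21]=0xf1, mem[0x10]=0x46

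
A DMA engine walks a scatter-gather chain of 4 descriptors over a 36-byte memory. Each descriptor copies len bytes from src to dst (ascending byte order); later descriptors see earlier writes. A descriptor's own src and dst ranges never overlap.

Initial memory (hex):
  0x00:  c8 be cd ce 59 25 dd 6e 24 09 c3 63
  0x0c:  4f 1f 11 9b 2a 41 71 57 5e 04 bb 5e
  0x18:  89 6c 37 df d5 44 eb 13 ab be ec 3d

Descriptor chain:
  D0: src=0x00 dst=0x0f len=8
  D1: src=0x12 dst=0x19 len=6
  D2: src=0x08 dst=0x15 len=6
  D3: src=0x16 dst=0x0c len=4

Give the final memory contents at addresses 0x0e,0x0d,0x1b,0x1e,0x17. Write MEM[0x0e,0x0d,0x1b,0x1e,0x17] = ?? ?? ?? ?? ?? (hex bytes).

[0] 0x00->0x0f len=8 : c8 be cd ce 59 25 dd 6e
[1] 0x12->0x19 len=6 : ce 59 25 dd 6e 5e
[2] 0x08->0x15 len=6 : 24 09 c3 63 4f 1f
[3] 0x16->0x0c len=4 : 09 c3 63 4f
query mem[0x0e]=0x63, mem[0x0d]=0xc3, mem[0x1b]=0x25, mem[0x1e]=0x5e, mem[0x17]=0xc3

MEM[0x0e,0x0d,0x1b,0x1e,0x17] = 63 c3 25 5e c3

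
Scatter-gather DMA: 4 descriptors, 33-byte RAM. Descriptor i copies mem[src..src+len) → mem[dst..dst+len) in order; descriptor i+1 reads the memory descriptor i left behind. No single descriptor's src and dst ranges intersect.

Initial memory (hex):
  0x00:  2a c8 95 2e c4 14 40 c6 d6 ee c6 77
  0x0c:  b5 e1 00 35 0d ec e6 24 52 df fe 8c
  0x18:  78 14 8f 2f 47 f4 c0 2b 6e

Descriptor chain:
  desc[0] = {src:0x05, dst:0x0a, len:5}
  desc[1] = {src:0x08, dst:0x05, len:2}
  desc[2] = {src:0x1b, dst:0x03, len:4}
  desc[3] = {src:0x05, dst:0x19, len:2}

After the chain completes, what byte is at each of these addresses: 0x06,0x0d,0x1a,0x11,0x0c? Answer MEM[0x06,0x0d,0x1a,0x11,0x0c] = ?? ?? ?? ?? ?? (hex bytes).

MEM[0x06,0x0d,0x1a,0x11,0x0c] = c0 d6 c0 ec c6

  after D0: wrote 5B at 0x0a = 1440c6d6ee
  after D1: wrote 2B at 0x05 = d6ee
  after D2: wrote 4B at 0x03 = 2f47f4c0
  after D3: wrote 2B at 0x19 = f4c0
query mem[0x06]=0xc0, mem[0x0d]=0xd6, mem[0x1a]=0xc0, mem[0x11]=0xec, mem[0x0c]=0xc6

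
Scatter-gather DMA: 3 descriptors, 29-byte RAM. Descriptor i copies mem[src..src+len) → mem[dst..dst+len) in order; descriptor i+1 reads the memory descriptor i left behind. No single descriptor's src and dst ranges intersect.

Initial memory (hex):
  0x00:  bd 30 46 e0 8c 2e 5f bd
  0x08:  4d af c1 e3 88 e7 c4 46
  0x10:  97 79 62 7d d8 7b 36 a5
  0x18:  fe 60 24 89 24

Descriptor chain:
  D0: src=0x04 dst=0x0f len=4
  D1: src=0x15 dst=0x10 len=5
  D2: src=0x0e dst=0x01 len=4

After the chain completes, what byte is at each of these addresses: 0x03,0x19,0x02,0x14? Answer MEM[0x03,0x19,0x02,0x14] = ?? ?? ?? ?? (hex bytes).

D0: mem[0x0f..0x12] <- [8c 2e 5f bd]
D1: mem[0x10..0x14] <- [7b 36 a5 fe 60]
D2: mem[0x01..0x04] <- [c4 8c 7b 36]
query mem[0x03]=0x7b, mem[0x19]=0x60, mem[0x02]=0x8c, mem[0x14]=0x60

MEM[0x03,0x19,0x02,0x14] = 7b 60 8c 60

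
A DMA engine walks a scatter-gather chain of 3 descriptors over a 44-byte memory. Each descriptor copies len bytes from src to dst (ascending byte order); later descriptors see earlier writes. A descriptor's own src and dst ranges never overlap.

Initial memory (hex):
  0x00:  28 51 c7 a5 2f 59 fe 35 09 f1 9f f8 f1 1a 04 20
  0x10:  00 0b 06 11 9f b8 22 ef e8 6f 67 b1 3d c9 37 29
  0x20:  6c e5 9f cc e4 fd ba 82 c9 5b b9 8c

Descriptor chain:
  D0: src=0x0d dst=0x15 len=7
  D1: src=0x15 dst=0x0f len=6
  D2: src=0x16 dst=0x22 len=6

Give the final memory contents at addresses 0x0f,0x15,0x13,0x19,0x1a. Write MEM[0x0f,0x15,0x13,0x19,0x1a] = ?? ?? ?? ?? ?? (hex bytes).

MEM[0x0f,0x15,0x13,0x19,0x1a] = 1a 1a 0b 0b 06

#0 dst[0x15+7] := {0x1a,0x04,0x20,0x00,0x0b,0x06,0x11}
#1 dst[0x0f+6] := {0x1a,0x04,0x20,0x00,0x0b,0x06}
#2 dst[0x22+6] := {0x04,0x20,0x00,0x0b,0x06,0x11}
query mem[0x0f]=0x1a, mem[0x15]=0x1a, mem[0x13]=0x0b, mem[0x19]=0x0b, mem[0x1a]=0x06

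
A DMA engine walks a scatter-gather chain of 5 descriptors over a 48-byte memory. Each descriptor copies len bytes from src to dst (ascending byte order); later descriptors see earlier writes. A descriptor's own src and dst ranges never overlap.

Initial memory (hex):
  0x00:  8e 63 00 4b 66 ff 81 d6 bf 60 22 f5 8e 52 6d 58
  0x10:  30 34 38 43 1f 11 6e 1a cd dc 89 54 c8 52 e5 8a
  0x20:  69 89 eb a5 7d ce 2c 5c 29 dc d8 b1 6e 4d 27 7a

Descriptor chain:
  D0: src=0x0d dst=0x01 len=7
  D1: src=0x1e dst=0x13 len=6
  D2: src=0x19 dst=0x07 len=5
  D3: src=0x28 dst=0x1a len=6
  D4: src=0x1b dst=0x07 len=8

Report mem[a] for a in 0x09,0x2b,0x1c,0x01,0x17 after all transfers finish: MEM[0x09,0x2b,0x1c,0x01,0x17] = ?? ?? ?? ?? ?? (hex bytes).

MEM[0x09,0x2b,0x1c,0x01,0x17] = b1 b1 d8 52 eb

[0] 0x0d->0x01 len=7 : 52 6d 58 30 34 38 43
[1] 0x1e->0x13 len=6 : e5 8a 69 89 eb a5
[2] 0x19->0x07 len=5 : dc 89 54 c8 52
[3] 0x28->0x1a len=6 : 29 dc d8 b1 6e 4d
[4] 0x1b->0x07 len=8 : dc d8 b1 6e 4d 69 89 eb
query mem[0x09]=0xb1, mem[0x2b]=0xb1, mem[0x1c]=0xd8, mem[0x01]=0x52, mem[0x17]=0xeb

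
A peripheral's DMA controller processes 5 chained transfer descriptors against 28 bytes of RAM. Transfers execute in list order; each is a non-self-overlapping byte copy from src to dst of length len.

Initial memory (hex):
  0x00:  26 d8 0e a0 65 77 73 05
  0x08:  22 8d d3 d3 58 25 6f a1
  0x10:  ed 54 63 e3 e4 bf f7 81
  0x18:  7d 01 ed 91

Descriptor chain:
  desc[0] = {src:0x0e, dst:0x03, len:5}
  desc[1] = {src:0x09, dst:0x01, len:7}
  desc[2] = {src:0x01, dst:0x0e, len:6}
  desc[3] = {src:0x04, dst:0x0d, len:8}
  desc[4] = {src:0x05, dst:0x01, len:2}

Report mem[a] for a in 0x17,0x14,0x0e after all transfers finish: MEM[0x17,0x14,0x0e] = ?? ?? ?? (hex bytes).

MEM[0x17,0x14,0x0e] = 81 d3 25

#0 dst[0x03+5] := {0x6f,0xa1,0xed,0x54,0x63}
#1 dst[0x01+7] := {0x8d,0xd3,0xd3,0x58,0x25,0x6f,0xa1}
#2 dst[0x0e+6] := {0x8d,0xd3,0xd3,0x58,0x25,0x6f}
#3 dst[0x0d+8] := {0x58,0x25,0x6f,0xa1,0x22,0x8d,0xd3,0xd3}
#4 dst[0x01+2] := {0x25,0x6f}
query mem[0x17]=0x81, mem[0x14]=0xd3, mem[0x0e]=0x25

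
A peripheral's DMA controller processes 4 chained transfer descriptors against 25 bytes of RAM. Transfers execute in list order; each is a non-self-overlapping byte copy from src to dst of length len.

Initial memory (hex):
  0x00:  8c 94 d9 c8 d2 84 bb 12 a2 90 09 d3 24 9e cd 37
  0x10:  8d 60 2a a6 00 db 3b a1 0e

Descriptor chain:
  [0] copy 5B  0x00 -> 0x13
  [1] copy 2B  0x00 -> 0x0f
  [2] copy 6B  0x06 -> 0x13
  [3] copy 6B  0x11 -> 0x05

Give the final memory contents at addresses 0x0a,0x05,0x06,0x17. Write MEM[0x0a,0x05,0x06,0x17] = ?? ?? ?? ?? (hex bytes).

MEM[0x0a,0x05,0x06,0x17] = 90 60 2a 09

D0: mem[0x13..0x17] <- [8c 94 d9 c8 d2]
D1: mem[0x0f..0x10] <- [8c 94]
D2: mem[0x13..0x18] <- [bb 12 a2 90 09 d3]
D3: mem[0x05..0x0a] <- [60 2a bb 12 a2 90]
query mem[0x0a]=0x90, mem[0x05]=0x60, mem[0x06]=0x2a, mem[0x17]=0x09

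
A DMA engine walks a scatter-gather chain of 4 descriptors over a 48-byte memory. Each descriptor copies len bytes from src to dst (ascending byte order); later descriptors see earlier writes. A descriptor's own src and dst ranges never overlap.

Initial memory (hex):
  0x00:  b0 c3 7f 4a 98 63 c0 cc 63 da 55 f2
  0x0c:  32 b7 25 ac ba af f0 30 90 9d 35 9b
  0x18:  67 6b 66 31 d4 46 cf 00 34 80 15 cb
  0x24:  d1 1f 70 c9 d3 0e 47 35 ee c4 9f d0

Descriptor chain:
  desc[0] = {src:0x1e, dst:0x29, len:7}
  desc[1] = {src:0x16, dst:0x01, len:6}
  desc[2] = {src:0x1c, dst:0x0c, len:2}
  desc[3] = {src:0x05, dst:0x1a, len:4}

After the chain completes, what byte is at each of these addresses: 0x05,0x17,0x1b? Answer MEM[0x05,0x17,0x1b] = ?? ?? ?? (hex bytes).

MEM[0x05,0x17,0x1b] = 66 9b 31

#0 dst[0x29+7] := {0xcf,0x00,0x34,0x80,0x15,0xcb,0xd1}
#1 dst[0x01+6] := {0x35,0x9b,0x67,0x6b,0x66,0x31}
#2 dst[0x0c+2] := {0xd4,0x46}
#3 dst[0x1a+4] := {0x66,0x31,0xcc,0x63}
query mem[0x05]=0x66, mem[0x17]=0x9b, mem[0x1b]=0x31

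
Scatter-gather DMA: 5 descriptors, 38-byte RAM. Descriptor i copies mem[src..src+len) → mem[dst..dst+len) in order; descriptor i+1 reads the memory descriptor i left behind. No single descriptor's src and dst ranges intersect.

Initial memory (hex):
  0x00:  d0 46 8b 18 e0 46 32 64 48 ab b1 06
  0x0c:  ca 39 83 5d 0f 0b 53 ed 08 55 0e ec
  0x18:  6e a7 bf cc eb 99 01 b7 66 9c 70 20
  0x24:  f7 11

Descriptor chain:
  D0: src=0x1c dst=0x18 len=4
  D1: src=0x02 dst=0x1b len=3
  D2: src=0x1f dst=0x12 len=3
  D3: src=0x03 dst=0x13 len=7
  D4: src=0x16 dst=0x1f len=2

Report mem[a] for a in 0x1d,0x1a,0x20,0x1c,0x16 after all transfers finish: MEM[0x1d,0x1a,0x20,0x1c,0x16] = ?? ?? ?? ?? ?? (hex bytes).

MEM[0x1d,0x1a,0x20,0x1c,0x16] = e0 01 64 18 32

[0] 0x1c->0x18 len=4 : eb 99 01 b7
[1] 0x02->0x1b len=3 : 8b 18 e0
[2] 0x1f->0x12 len=3 : b7 66 9c
[3] 0x03->0x13 len=7 : 18 e0 46 32 64 48 ab
[4] 0x16->0x1f len=2 : 32 64
query mem[0x1d]=0xe0, mem[0x1a]=0x01, mem[0x20]=0x64, mem[0x1c]=0x18, mem[0x16]=0x32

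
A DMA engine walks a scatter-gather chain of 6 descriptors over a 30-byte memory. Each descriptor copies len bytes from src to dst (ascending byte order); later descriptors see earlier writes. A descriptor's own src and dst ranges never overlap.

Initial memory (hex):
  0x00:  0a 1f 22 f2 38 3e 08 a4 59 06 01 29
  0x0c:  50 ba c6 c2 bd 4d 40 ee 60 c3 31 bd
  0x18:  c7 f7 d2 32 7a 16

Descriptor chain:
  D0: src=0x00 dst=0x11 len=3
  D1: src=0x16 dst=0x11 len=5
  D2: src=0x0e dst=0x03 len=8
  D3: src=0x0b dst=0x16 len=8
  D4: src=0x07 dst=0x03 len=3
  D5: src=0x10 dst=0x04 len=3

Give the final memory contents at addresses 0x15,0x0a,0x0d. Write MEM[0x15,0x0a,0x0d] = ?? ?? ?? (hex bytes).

MEM[0x15,0x0a,0x0d] = d2 d2 ba

  after D0: wrote 3B at 0x11 = 0a1f22
  after D1: wrote 5B at 0x11 = 31bdc7f7d2
  after D2: wrote 8B at 0x03 = c6c2bd31bdc7f7d2
  after D3: wrote 8B at 0x16 = 2950bac6c2bd31bd
  after D4: wrote 3B at 0x03 = bdc7f7
  after D5: wrote 3B at 0x04 = bd31bd
query mem[0x15]=0xd2, mem[0x0a]=0xd2, mem[0x0d]=0xba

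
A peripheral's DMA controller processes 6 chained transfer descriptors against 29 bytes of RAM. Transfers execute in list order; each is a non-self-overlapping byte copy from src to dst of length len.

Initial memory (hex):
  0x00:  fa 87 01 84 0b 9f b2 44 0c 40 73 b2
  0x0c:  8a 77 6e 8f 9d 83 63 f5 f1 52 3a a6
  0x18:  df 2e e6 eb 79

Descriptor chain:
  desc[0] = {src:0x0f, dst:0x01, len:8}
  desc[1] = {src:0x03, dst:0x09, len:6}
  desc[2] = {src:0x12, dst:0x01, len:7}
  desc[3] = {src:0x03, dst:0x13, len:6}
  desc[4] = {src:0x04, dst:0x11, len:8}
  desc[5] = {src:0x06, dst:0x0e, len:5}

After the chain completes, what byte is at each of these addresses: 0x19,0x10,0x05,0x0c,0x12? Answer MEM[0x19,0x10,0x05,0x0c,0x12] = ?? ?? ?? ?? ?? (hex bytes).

MEM[0x19,0x10,0x05,0x0c,0x12] = 2e 3a 3a f1 63

[0] 0x0f->0x01 len=8 : 8f 9d 83 63 f5 f1 52 3a
[1] 0x03->0x09 len=6 : 83 63 f5 f1 52 3a
[2] 0x12->0x01 len=7 : 63 f5 f1 52 3a a6 df
[3] 0x03->0x13 len=6 : f1 52 3a a6 df 3a
[4] 0x04->0x11 len=8 : 52 3a a6 df 3a 83 63 f5
[5] 0x06->0x0e len=5 : a6 df 3a 83 63
query mem[0x19]=0x2e, mem[0x10]=0x3a, mem[0x05]=0x3a, mem[0x0c]=0xf1, mem[0x12]=0x63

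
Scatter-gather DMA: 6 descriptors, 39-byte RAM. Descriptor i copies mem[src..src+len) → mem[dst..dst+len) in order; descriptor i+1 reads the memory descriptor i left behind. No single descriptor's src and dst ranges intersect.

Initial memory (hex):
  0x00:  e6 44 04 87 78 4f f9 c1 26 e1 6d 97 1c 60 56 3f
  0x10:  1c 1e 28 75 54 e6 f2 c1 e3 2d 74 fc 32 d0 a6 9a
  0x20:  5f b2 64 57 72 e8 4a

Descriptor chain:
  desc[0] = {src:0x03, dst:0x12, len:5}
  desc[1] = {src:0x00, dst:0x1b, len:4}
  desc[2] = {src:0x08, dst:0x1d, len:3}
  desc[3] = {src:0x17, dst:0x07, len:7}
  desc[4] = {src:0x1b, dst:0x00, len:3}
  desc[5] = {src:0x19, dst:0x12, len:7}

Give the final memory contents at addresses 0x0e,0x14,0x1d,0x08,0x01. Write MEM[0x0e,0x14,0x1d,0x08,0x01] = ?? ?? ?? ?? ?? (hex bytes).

[0] 0x03->0x12 len=5 : 87 78 4f f9 c1
[1] 0x00->0x1b len=4 : e6 44 04 87
[2] 0x08->0x1d len=3 : 26 e1 6d
[3] 0x17->0x07 len=7 : c1 e3 2d 74 e6 44 26
[4] 0x1b->0x00 len=3 : e6 44 26
[5] 0x19->0x12 len=7 : 2d 74 e6 44 26 e1 6d
query mem[0x0e]=0x56, mem[0x14]=0xe6, mem[0x1d]=0x26, mem[0x08]=0xe3, mem[0x01]=0x44

MEM[0x0e,0x14,0x1d,0x08,0x01] = 56 e6 26 e3 44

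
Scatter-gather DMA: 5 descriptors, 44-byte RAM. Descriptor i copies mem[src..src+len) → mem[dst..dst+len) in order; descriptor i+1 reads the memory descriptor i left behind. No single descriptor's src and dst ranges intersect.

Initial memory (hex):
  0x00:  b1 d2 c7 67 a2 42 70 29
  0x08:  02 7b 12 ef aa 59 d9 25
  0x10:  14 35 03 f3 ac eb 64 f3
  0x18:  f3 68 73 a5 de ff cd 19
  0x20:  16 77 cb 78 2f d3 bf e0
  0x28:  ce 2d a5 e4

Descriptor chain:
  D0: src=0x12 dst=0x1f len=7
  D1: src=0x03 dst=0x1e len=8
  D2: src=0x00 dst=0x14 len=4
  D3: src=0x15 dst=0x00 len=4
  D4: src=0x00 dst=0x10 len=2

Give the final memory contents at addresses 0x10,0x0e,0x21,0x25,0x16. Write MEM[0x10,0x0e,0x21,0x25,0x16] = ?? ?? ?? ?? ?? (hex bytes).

MEM[0x10,0x0e,0x21,0x25,0x16] = d2 d9 70 12 c7

D0: mem[0x1f..0x25] <- [03 f3 ac eb 64 f3 f3]
D1: mem[0x1e..0x25] <- [67 a2 42 70 29 02 7b 12]
D2: mem[0x14..0x17] <- [b1 d2 c7 67]
D3: mem[0x00..0x03] <- [d2 c7 67 f3]
D4: mem[0x10..0x11] <- [d2 c7]
query mem[0x10]=0xd2, mem[0x0e]=0xd9, mem[0x21]=0x70, mem[0x25]=0x12, mem[0x16]=0xc7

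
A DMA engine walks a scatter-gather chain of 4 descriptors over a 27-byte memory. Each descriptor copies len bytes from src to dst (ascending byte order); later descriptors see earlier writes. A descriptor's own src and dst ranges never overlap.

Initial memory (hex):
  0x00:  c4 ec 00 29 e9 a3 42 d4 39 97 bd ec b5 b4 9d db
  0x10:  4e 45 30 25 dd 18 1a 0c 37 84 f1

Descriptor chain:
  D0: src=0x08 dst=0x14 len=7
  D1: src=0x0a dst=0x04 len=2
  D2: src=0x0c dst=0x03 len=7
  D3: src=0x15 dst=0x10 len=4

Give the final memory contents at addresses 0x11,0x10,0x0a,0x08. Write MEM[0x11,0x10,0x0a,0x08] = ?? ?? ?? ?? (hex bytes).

#0 dst[0x14+7] := {0x39,0x97,0xbd,0xec,0xb5,0xb4,0x9d}
#1 dst[0x04+2] := {0xbd,0xec}
#2 dst[0x03+7] := {0xb5,0xb4,0x9d,0xdb,0x4e,0x45,0x30}
#3 dst[0x10+4] := {0x97,0xbd,0xec,0xb5}
query mem[0x11]=0xbd, mem[0x10]=0x97, mem[0x0a]=0xbd, mem[0x08]=0x45

MEM[0x11,0x10,0x0a,0x08] = bd 97 bd 45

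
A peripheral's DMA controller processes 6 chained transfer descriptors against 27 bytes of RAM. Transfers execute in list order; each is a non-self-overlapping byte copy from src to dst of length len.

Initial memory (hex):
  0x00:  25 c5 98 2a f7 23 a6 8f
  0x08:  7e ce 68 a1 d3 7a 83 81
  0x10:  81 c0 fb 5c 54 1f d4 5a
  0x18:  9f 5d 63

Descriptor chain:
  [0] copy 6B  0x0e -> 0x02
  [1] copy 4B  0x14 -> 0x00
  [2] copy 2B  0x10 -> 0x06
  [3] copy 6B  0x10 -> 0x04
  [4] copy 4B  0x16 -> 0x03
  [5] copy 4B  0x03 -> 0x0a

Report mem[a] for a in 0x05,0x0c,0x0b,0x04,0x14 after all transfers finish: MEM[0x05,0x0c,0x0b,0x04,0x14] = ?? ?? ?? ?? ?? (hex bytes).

  after D0: wrote 6B at 0x02 = 838181c0fb5c
  after D1: wrote 4B at 0x00 = 541fd45a
  after D2: wrote 2B at 0x06 = 81c0
  after D3: wrote 6B at 0x04 = 81c0fb5c541f
  after D4: wrote 4B at 0x03 = d45a9f5d
  after D5: wrote 4B at 0x0a = d45a9f5d
query mem[0x05]=0x9f, mem[0x0c]=0x9f, mem[0x0b]=0x5a, mem[0x04]=0x5a, mem[0x14]=0x54

MEM[0x05,0x0c,0x0b,0x04,0x14] = 9f 9f 5a 5a 54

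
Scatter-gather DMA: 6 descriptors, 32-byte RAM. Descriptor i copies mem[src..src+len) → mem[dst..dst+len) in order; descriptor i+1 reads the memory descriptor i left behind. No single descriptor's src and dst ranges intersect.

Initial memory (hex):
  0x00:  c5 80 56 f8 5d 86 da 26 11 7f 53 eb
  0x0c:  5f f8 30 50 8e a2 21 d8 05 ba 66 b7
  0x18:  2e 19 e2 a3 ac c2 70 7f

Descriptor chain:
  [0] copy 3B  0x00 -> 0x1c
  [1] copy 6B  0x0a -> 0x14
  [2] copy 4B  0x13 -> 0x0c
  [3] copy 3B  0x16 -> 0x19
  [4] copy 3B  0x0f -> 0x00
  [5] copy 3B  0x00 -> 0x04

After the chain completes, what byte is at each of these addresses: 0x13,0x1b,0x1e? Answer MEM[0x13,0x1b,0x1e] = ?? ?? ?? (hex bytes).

[0] 0x00->0x1c len=3 : c5 80 56
[1] 0x0a->0x14 len=6 : 53 eb 5f f8 30 50
[2] 0x13->0x0c len=4 : d8 53 eb 5f
[3] 0x16->0x19 len=3 : 5f f8 30
[4] 0x0f->0x00 len=3 : 5f 8e a2
[5] 0x00->0x04 len=3 : 5f 8e a2
query mem[0x13]=0xd8, mem[0x1b]=0x30, mem[0x1e]=0x56

MEM[0x13,0x1b,0x1e] = d8 30 56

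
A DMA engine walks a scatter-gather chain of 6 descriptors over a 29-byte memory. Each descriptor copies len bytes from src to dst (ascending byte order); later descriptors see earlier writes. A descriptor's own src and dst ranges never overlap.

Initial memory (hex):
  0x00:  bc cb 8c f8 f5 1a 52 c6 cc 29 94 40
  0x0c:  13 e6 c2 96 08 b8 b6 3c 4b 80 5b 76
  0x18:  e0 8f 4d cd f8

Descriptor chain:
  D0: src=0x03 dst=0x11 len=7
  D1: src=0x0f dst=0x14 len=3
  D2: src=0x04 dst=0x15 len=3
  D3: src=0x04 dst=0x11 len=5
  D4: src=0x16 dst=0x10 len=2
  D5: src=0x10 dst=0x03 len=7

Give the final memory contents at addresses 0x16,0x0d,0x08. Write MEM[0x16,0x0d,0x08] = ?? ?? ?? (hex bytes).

[0] 0x03->0x11 len=7 : f8 f5 1a 52 c6 cc 29
[1] 0x0f->0x14 len=3 : 96 08 f8
[2] 0x04->0x15 len=3 : f5 1a 52
[3] 0x04->0x11 len=5 : f5 1a 52 c6 cc
[4] 0x16->0x10 len=2 : 1a 52
[5] 0x10->0x03 len=7 : 1a 52 1a 52 c6 cc 1a
query mem[0x16]=0x1a, mem[0x0d]=0xe6, mem[0x08]=0xcc

MEM[0x16,0x0d,0x08] = 1a e6 cc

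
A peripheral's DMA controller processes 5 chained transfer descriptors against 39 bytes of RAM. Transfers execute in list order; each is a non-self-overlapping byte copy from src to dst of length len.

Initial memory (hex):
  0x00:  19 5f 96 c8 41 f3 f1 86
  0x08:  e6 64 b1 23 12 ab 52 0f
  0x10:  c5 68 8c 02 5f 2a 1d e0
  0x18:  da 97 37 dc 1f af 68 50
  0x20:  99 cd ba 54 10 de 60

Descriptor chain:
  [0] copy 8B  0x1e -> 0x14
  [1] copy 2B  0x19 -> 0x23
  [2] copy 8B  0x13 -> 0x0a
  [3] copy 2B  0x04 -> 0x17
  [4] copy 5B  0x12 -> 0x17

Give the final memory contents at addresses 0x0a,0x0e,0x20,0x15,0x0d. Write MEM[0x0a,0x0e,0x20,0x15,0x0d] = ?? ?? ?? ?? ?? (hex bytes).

D0: mem[0x14..0x1b] <- [68 50 99 cd ba 54 10 de]
D1: mem[0x23..0x24] <- [54 10]
D2: mem[0x0a..0x11] <- [02 68 50 99 cd ba 54 10]
D3: mem[0x17..0x18] <- [41 f3]
D4: mem[0x17..0x1b] <- [8c 02 68 50 99]
query mem[0x0a]=0x02, mem[0x0e]=0xcd, mem[0x20]=0x99, mem[0x15]=0x50, mem[0x0d]=0x99

MEM[0x0a,0x0e,0x20,0x15,0x0d] = 02 cd 99 50 99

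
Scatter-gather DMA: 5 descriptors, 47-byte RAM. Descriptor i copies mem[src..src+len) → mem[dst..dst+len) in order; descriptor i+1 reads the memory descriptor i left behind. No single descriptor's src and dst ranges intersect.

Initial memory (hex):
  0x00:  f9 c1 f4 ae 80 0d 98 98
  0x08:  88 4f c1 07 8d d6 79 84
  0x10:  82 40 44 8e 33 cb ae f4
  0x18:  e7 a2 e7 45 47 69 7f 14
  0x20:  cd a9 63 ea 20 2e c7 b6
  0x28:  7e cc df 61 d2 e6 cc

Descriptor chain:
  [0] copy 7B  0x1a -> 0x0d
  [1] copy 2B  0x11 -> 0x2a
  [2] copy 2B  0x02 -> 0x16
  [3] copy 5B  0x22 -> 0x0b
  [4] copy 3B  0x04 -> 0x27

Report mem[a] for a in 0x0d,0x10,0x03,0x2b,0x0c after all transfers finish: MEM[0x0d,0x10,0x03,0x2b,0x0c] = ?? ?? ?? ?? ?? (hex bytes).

MEM[0x0d,0x10,0x03,0x2b,0x0c] = 20 69 ae 14 ea

#0 dst[0x0d+7] := {0xe7,0x45,0x47,0x69,0x7f,0x14,0xcd}
#1 dst[0x2a+2] := {0x7f,0x14}
#2 dst[0x16+2] := {0xf4,0xae}
#3 dst[0x0b+5] := {0x63,0xea,0x20,0x2e,0xc7}
#4 dst[0x27+3] := {0x80,0x0d,0x98}
query mem[0x0d]=0x20, mem[0x10]=0x69, mem[0x03]=0xae, mem[0x2b]=0x14, mem[0x0c]=0xea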